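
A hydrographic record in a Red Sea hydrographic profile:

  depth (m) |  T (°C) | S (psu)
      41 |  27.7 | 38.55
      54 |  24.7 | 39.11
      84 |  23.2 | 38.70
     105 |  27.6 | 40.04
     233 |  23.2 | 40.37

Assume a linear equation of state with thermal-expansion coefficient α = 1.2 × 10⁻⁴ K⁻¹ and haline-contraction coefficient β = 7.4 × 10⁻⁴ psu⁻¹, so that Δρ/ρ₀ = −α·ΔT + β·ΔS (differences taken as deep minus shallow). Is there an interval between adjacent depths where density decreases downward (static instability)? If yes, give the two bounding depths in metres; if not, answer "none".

54–84 m

Evaluate Δρ/ρ₀ = −αΔT + βΔS across each adjacent pair:
  41–54 m: −αΔT+βΔS = −(1.2 × 10⁻⁴)(-3.0)+(7.4 × 10⁻⁴)(+0.56) = 7.7 × 10⁻⁴ → stable
  54–84 m: −αΔT+βΔS = −(1.2 × 10⁻⁴)(-1.5)+(7.4 × 10⁻⁴)(-0.41) = -1.2 × 10⁻⁴ → UNSTABLE
  84–105 m: −αΔT+βΔS = −(1.2 × 10⁻⁴)(+4.4)+(7.4 × 10⁻⁴)(+1.34) = 4.6 × 10⁻⁴ → stable
  105–233 m: −αΔT+βΔS = −(1.2 × 10⁻⁴)(-4.4)+(7.4 × 10⁻⁴)(+0.33) = 7.7 × 10⁻⁴ → stable
The 54–84 m interval has Δρ < 0: lighter water underlies denser water.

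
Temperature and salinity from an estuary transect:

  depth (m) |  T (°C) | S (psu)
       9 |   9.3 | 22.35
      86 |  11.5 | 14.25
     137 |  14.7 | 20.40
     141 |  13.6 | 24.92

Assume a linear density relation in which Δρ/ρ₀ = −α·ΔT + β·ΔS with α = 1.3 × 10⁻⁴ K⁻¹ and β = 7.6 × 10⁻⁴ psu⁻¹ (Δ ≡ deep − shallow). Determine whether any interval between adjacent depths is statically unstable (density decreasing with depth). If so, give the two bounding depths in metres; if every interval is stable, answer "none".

9–86 m

Evaluate Δρ/ρ₀ = −αΔT + βΔS across each adjacent pair:
  9–86 m: −αΔT+βΔS = −(1.3 × 10⁻⁴)(+2.2)+(7.6 × 10⁻⁴)(-8.10) = -6.4 × 10⁻³ → UNSTABLE
  86–137 m: −αΔT+βΔS = −(1.3 × 10⁻⁴)(+3.2)+(7.6 × 10⁻⁴)(+6.15) = 4.3 × 10⁻³ → stable
  137–141 m: −αΔT+βΔS = −(1.3 × 10⁻⁴)(-1.1)+(7.6 × 10⁻⁴)(+4.52) = 3.6 × 10⁻³ → stable
The 9–86 m interval has Δρ < 0: lighter water underlies denser water.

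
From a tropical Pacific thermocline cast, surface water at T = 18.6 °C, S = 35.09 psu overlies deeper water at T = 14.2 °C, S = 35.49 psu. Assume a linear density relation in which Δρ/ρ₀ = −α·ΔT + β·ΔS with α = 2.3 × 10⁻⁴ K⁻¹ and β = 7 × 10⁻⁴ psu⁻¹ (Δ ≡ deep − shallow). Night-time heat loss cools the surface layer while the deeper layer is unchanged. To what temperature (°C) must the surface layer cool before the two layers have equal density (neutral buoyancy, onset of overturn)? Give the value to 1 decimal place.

13.0 °C

Neutral buoyancy requires Δρ = 0, i.e. −α(T_deep − T_surf′) + β(S_deep − S_surf) = 0.
T_surf′ = T_deep − (β/α)·ΔS = 14.2 − (7 × 10⁻⁴/2.3 × 10⁻⁴)·(+0.40) = 12.983 °C.
Cooling required: 18.6 − (12.983) = 5.617 °C.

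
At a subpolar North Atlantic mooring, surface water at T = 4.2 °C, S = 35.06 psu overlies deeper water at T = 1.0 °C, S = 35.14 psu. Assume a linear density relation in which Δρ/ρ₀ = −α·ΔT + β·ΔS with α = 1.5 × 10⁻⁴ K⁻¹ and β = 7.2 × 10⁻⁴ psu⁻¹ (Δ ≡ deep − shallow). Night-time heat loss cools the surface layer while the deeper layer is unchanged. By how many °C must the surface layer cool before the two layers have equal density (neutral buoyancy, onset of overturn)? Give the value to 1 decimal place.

3.6 °C

Neutral buoyancy requires Δρ = 0, i.e. −α(T_deep − T_surf′) + β(S_deep − S_surf) = 0.
T_surf′ = T_deep − (β/α)·ΔS = 1.0 − (7.2 × 10⁻⁴/1.5 × 10⁻⁴)·(+0.08) = 0.616 °C.
Cooling required: 4.2 − (0.616) = 3.584 °C.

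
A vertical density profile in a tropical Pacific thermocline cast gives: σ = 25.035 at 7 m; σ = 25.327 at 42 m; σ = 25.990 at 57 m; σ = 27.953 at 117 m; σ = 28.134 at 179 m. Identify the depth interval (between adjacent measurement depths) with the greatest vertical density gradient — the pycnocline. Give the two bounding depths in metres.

42–57 m

Compute the density gradient over each adjacent pair:
  7–42 m: Δρ/Δz = 0.292/35 = 8.3 × 10⁻³ kg m⁻⁴
  42–57 m: Δρ/Δz = 0.663/15 = 0.044 kg m⁻⁴
  57–117 m: Δρ/Δz = 1.963/60 = 0.033 kg m⁻⁴
  117–179 m: Δρ/Δz = 0.181/62 = 2.9 × 10⁻³ kg m⁻⁴
The largest gradient is in the 42–57 m interval — the pycnocline.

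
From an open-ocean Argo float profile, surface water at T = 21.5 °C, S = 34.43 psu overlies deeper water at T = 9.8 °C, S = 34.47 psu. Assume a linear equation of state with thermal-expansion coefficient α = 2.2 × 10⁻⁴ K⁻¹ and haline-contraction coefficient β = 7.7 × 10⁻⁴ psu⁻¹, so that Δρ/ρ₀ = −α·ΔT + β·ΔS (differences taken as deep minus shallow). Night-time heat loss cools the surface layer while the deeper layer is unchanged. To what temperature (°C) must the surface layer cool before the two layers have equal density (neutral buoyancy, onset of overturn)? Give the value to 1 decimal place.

Neutral buoyancy requires Δρ = 0, i.e. −α(T_deep − T_surf′) + β(S_deep − S_surf) = 0.
T_surf′ = T_deep − (β/α)·ΔS = 9.8 − (7.7 × 10⁻⁴/2.2 × 10⁻⁴)·(+0.04) = 9.660 °C.
Cooling required: 21.5 − (9.660) = 11.840 °C.

9.7 °C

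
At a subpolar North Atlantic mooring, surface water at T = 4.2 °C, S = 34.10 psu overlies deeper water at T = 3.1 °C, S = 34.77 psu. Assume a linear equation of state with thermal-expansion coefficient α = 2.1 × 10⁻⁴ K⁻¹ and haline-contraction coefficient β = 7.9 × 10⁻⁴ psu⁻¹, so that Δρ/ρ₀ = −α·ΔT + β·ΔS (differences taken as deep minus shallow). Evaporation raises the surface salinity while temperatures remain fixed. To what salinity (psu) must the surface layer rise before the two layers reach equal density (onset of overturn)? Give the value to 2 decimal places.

35.06 psu

Neutral buoyancy requires −α(T_deep − T_surf) + β(S_deep − S_surf′) = 0.
S_surf′ = S_deep − (α/β)·ΔT = 34.77 − (2.1 × 10⁻⁴/7.9 × 10⁻⁴)·(-1.1) = 35.0624 psu.
Increase required: 35.0624 − 34.10 = 0.9624 psu.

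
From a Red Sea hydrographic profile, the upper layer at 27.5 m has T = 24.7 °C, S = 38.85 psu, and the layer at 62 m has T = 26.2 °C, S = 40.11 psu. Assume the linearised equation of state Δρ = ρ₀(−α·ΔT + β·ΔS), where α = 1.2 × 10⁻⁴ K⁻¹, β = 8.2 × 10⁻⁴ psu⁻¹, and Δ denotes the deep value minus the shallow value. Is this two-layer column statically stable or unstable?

ΔT = 26.2 − 24.7 = +1.5 K and ΔS = 40.11 − 38.85 = +1.26 psu (deep − shallow).
−αΔT = -1.80 × 10⁻⁴; βΔS = 1.0332 × 10⁻³; sum Δρ/ρ₀ = 8.532 × 10⁻⁴.
Δρ/ρ₀ > 0, so Δρ > 0: deeper water is denser → statically stable.

stable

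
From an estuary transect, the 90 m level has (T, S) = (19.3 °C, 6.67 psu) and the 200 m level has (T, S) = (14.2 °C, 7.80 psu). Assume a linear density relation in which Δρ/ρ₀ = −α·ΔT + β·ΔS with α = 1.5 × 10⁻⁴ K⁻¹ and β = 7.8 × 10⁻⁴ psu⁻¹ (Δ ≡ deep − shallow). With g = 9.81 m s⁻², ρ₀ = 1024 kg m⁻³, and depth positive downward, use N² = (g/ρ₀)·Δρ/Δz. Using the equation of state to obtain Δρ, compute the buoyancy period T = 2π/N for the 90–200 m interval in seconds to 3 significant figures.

519 s

ΔT = -5.1 K, ΔS = +1.13 psu (deep − shallow).
Δρ/ρ₀ = −αΔT + βΔS = 7.65 × 10⁻⁴ + 8.814 × 10⁻⁴ = 1.6464 × 10⁻³, so Δρ ≈ 1.686 kg m⁻³.
N² = (g/ρ₀)·Δρ/Δz = g·(Δρ/ρ₀)/Δz = 9.81 × 1.6464 × 10⁻³ / 110 = 1.4683 × 10⁻⁴ s⁻².
N = √(1.4683 × 10⁻⁴) = 0.012117 rad s⁻¹ → T = 2π/N = 518.54 s ≈ 519 s.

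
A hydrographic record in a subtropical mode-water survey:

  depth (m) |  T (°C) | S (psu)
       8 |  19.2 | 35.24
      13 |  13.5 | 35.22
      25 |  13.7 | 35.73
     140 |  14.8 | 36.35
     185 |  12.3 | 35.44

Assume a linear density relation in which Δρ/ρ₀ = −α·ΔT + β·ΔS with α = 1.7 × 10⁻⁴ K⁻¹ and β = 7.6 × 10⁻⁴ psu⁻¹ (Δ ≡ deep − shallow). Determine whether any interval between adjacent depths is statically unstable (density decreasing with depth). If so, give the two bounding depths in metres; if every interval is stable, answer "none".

140–185 m

Evaluate Δρ/ρ₀ = −αΔT + βΔS across each adjacent pair:
  8–13 m: −αΔT+βΔS = −(1.7 × 10⁻⁴)(-5.7)+(7.6 × 10⁻⁴)(-0.02) = 9.5 × 10⁻⁴ → stable
  13–25 m: −αΔT+βΔS = −(1.7 × 10⁻⁴)(+0.2)+(7.6 × 10⁻⁴)(+0.51) = 3.5 × 10⁻⁴ → stable
  25–140 m: −αΔT+βΔS = −(1.7 × 10⁻⁴)(+1.1)+(7.6 × 10⁻⁴)(+0.62) = 2.8 × 10⁻⁴ → stable
  140–185 m: −αΔT+βΔS = −(1.7 × 10⁻⁴)(-2.5)+(7.6 × 10⁻⁴)(-0.91) = -2.7 × 10⁻⁴ → UNSTABLE
The 140–185 m interval has Δρ < 0: lighter water underlies denser water.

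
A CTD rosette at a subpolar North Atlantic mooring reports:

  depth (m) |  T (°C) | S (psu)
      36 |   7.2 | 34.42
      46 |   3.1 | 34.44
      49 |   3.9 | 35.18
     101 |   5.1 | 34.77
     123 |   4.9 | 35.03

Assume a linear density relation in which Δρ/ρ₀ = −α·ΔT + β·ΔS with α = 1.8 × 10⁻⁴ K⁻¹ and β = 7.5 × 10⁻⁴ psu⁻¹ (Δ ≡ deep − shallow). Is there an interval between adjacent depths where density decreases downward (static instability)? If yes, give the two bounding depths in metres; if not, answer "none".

49–101 m

Evaluate Δρ/ρ₀ = −αΔT + βΔS across each adjacent pair:
  36–46 m: −αΔT+βΔS = −(1.8 × 10⁻⁴)(-4.1)+(7.5 × 10⁻⁴)(+0.02) = 7.5 × 10⁻⁴ → stable
  46–49 m: −αΔT+βΔS = −(1.8 × 10⁻⁴)(+0.8)+(7.5 × 10⁻⁴)(+0.74) = 4.1 × 10⁻⁴ → stable
  49–101 m: −αΔT+βΔS = −(1.8 × 10⁻⁴)(+1.2)+(7.5 × 10⁻⁴)(-0.41) = -5.2 × 10⁻⁴ → UNSTABLE
  101–123 m: −αΔT+βΔS = −(1.8 × 10⁻⁴)(-0.2)+(7.5 × 10⁻⁴)(+0.26) = 2.3 × 10⁻⁴ → stable
The 49–101 m interval has Δρ < 0: lighter water underlies denser water.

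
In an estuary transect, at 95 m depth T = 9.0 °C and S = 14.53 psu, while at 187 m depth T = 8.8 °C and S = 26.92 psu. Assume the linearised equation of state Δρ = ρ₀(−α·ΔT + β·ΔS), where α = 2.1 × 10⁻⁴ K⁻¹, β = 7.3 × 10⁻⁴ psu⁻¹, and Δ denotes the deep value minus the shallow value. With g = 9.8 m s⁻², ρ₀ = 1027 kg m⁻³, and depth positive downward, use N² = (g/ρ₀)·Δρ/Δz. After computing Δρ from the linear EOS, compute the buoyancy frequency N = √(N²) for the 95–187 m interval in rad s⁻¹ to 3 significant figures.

ΔT = -0.2 K, ΔS = +12.39 psu (deep − shallow).
Δρ/ρ₀ = −αΔT + βΔS = 4.20 × 10⁻⁵ + 9.0447 × 10⁻³ = 9.0867 × 10⁻³, so Δρ ≈ 9.332 kg m⁻³.
N² = (g/ρ₀)·Δρ/Δz = g·(Δρ/ρ₀)/Δz = 9.8 × 9.0867 × 10⁻³ / 92 = 9.6793 × 10⁻⁴ s⁻².
N = √(9.6793 × 10⁻⁴) = 0.031112 rad s⁻¹ ≈ 0.0311 rad s⁻¹.

0.0311 rad s⁻¹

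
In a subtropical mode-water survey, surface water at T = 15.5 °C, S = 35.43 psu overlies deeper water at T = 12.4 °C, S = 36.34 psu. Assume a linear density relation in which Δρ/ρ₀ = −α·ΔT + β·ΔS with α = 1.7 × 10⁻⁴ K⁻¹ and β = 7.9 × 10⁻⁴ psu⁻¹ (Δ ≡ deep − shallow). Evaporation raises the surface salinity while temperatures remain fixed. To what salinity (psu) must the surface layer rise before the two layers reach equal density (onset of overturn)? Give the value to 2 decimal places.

Neutral buoyancy requires −α(T_deep − T_surf) + β(S_deep − S_surf′) = 0.
S_surf′ = S_deep − (α/β)·ΔT = 36.34 − (1.7 × 10⁻⁴/7.9 × 10⁻⁴)·(-3.1) = 37.0071 psu.
Increase required: 37.0071 − 35.43 = 1.5771 psu.

37.01 psu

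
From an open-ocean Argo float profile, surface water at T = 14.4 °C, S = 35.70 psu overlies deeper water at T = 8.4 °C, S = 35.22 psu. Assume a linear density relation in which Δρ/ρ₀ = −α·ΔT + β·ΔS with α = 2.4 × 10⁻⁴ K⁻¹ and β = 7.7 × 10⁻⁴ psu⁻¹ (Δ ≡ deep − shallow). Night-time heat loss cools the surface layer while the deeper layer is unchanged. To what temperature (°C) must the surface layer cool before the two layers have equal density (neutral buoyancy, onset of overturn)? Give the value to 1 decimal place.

Neutral buoyancy requires Δρ = 0, i.e. −α(T_deep − T_surf′) + β(S_deep − S_surf) = 0.
T_surf′ = T_deep − (β/α)·ΔS = 8.4 − (7.7 × 10⁻⁴/2.4 × 10⁻⁴)·(-0.48) = 9.940 °C.
Cooling required: 14.4 − (9.940) = 4.460 °C.

9.9 °C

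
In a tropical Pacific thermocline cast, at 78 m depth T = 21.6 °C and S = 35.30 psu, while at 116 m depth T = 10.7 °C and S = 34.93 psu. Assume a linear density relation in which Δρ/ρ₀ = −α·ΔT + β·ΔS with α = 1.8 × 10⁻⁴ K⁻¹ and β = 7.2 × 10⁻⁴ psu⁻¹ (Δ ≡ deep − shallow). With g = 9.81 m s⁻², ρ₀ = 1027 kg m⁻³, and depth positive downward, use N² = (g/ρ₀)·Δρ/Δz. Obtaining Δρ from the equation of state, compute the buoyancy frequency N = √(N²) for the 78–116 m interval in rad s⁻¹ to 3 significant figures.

0.0209 rad s⁻¹

ΔT = -10.9 K, ΔS = -0.37 psu (deep − shallow).
Δρ/ρ₀ = −αΔT + βΔS = 1.962 × 10⁻³ − 2.664 × 10⁻⁴ = 1.6956 × 10⁻³, so Δρ ≈ 1.741 kg m⁻³.
N² = (g/ρ₀)·Δρ/Δz = g·(Δρ/ρ₀)/Δz = 9.81 × 1.6956 × 10⁻³ / 38 = 4.3773 × 10⁻⁴ s⁻².
N = √(4.3773 × 10⁻⁴) = 0.020922 rad s⁻¹ ≈ 0.0209 rad s⁻¹.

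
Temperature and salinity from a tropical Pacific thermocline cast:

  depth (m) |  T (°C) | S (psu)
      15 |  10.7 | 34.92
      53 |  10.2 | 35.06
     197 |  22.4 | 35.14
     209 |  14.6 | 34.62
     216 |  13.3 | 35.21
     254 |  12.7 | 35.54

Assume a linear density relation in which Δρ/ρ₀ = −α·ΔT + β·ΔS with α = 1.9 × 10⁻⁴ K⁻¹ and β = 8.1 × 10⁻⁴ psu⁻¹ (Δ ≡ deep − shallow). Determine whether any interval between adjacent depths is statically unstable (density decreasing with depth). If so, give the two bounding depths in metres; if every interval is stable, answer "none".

53–197 m

Evaluate Δρ/ρ₀ = −αΔT + βΔS across each adjacent pair:
  15–53 m: −αΔT+βΔS = −(1.9 × 10⁻⁴)(-0.5)+(8.1 × 10⁻⁴)(+0.14) = 2.1 × 10⁻⁴ → stable
  53–197 m: −αΔT+βΔS = −(1.9 × 10⁻⁴)(+12.2)+(8.1 × 10⁻⁴)(+0.08) = -2.3 × 10⁻³ → UNSTABLE
  197–209 m: −αΔT+βΔS = −(1.9 × 10⁻⁴)(-7.8)+(8.1 × 10⁻⁴)(-0.52) = 1.1 × 10⁻³ → stable
  209–216 m: −αΔT+βΔS = −(1.9 × 10⁻⁴)(-1.3)+(8.1 × 10⁻⁴)(+0.59) = 7.2 × 10⁻⁴ → stable
  216–254 m: −αΔT+βΔS = −(1.9 × 10⁻⁴)(-0.6)+(8.1 × 10⁻⁴)(+0.33) = 3.8 × 10⁻⁴ → stable
The 53–197 m interval has Δρ < 0: lighter water underlies denser water.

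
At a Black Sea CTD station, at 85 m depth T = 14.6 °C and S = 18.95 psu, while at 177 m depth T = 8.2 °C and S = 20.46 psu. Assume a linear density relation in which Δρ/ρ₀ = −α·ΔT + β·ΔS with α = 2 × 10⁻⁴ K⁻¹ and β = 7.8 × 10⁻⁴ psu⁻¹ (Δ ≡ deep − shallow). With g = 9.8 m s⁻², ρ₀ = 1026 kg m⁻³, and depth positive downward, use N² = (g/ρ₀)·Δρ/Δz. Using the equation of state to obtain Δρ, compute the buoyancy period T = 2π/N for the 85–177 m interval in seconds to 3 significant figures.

ΔT = -6.4 K, ΔS = +1.51 psu (deep − shallow).
Δρ/ρ₀ = −αΔT + βΔS = 1.28 × 10⁻³ + 1.1778 × 10⁻³ = 2.4578 × 10⁻³, so Δρ ≈ 2.522 kg m⁻³.
N² = (g/ρ₀)·Δρ/Δz = g·(Δρ/ρ₀)/Δz = 9.8 × 2.4578 × 10⁻³ / 92 = 2.6181 × 10⁻⁴ s⁻².
N = √(2.6181 × 10⁻⁴) = 0.016181 rad s⁻¹ → T = 2π/N = 388.31 s ≈ 388 s.

388 s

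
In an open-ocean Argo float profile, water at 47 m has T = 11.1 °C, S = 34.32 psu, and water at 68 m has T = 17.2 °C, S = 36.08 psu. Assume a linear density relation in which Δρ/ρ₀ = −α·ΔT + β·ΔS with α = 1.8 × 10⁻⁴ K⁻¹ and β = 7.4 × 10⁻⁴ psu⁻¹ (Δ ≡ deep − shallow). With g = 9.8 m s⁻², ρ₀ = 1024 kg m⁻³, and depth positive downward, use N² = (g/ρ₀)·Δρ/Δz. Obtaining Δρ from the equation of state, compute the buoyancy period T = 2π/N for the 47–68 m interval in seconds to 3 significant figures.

643 s

ΔT = +6.1 K, ΔS = +1.76 psu (deep − shallow).
Δρ/ρ₀ = −αΔT + βΔS = -1.098 × 10⁻³ + 1.3024 × 10⁻³ = 2.044 × 10⁻⁴, so Δρ ≈ 0.2093 kg m⁻³.
N² = (g/ρ₀)·Δρ/Δz = g·(Δρ/ρ₀)/Δz = 9.8 × 2.044 × 10⁻⁴ / 21 = 9.5387 × 10⁻⁵ s⁻².
N = √(9.5387 × 10⁻⁵) = 9.7666 × 10⁻³ rad s⁻¹ → T = 2π/N = 643.33 s ≈ 643 s.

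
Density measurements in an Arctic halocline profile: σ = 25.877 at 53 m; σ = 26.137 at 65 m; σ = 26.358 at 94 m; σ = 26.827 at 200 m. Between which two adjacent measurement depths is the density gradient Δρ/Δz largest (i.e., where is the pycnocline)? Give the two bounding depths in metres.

Compute the density gradient over each adjacent pair:
  53–65 m: Δρ/Δz = 0.260/12 = 0.022 kg m⁻⁴
  65–94 m: Δρ/Δz = 0.221/29 = 7.6 × 10⁻³ kg m⁻⁴
  94–200 m: Δρ/Δz = 0.469/106 = 4.4 × 10⁻³ kg m⁻⁴
The largest gradient is in the 53–65 m interval — the pycnocline.

53–65 m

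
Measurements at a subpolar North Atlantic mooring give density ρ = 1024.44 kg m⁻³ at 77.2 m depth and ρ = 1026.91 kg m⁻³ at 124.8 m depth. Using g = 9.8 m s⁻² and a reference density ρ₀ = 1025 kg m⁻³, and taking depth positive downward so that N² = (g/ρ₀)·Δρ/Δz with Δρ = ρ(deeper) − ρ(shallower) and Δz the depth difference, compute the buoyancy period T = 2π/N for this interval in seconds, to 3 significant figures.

282 s

Δρ = 1026.91 − 1024.44 = 2.47 kg m⁻³ over Δz = 124.8 − 77.2 = 47.6 m.
N² = (9.8/1025) × (2.47/47.6) = 4.9613 × 10⁻⁴ s⁻².
N = √(4.9613 × 10⁻⁴) = 0.022274 rad s⁻¹, so T = 2π/N = 282.09 s ≈ 282 s.
Since Δρ > 0 the layer is stably stratified.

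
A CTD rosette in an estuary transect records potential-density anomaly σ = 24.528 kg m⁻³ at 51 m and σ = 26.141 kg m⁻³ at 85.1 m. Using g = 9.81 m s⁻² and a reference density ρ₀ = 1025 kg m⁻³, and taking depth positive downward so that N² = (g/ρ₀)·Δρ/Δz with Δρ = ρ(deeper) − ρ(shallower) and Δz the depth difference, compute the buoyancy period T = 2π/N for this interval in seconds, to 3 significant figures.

295 s

Δρ = 1026.141 − 1024.528 = 1.613 kg m⁻³ over Δz = 85.1 − 51 = 34.1 m.
N² = (9.81/1025) × (1.613/34.1) = 4.5272 × 10⁻⁴ s⁻².
N = √(4.5272 × 10⁻⁴) = 0.021277 rad s⁻¹, so T = 2π/N = 295.30 s ≈ 295 s.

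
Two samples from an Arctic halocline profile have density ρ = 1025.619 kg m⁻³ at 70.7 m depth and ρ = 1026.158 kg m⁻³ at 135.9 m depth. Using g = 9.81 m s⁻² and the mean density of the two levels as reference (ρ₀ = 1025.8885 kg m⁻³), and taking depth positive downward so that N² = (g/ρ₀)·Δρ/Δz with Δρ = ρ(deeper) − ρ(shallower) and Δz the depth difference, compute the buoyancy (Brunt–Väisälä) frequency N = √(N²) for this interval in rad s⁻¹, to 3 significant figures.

Δρ = 1026.158 − 1025.619 = 0.539 kg m⁻³ over Δz = 135.9 − 70.7 = 65.2 m.
N² = (9.81/1025.8885) × (0.539/65.2) = 7.9051 × 10⁻⁵ s⁻².
N = √(7.9051 × 10⁻⁵) = 8.8911 × 10⁻³ rad s⁻¹ ≈ 8.89 × 10⁻³ rad s⁻¹.

8.89 × 10⁻³ rad s⁻¹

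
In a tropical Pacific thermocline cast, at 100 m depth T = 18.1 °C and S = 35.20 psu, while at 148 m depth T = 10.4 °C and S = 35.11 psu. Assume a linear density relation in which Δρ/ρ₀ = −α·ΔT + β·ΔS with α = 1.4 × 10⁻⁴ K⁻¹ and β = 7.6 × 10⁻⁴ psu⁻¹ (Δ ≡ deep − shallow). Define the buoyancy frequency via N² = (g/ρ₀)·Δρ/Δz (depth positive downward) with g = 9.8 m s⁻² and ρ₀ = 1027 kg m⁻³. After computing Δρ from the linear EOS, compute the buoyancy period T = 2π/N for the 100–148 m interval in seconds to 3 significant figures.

438 s

ΔT = -7.7 K, ΔS = -0.09 psu (deep − shallow).
Δρ/ρ₀ = −αΔT + βΔS = 1.078 × 10⁻³ − 6.84 × 10⁻⁵ = 1.0096 × 10⁻³, so Δρ ≈ 1.037 kg m⁻³.
N² = (g/ρ₀)·Δρ/Δz = g·(Δρ/ρ₀)/Δz = 9.8 × 1.0096 × 10⁻³ / 48 = 2.0613 × 10⁻⁴ s⁻².
N = √(2.0613 × 10⁻⁴) = 0.014357 rad s⁻¹ → T = 2π/N = 437.64 s ≈ 438 s.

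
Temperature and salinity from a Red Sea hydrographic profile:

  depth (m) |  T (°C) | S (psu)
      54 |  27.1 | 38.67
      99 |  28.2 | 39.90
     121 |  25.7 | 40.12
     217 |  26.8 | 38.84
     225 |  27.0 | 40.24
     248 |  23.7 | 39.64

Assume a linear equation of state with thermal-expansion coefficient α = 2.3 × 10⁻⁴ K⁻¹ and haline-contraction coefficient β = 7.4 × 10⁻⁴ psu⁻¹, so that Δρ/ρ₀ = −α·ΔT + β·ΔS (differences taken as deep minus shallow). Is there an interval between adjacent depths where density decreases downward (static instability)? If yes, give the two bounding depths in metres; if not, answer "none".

Evaluate Δρ/ρ₀ = −αΔT + βΔS across each adjacent pair:
  54–99 m: −αΔT+βΔS = −(2.3 × 10⁻⁴)(+1.1)+(7.4 × 10⁻⁴)(+1.23) = 6.6 × 10⁻⁴ → stable
  99–121 m: −αΔT+βΔS = −(2.3 × 10⁻⁴)(-2.5)+(7.4 × 10⁻⁴)(+0.22) = 7.4 × 10⁻⁴ → stable
  121–217 m: −αΔT+βΔS = −(2.3 × 10⁻⁴)(+1.1)+(7.4 × 10⁻⁴)(-1.28) = -1.2 × 10⁻³ → UNSTABLE
  217–225 m: −αΔT+βΔS = −(2.3 × 10⁻⁴)(+0.2)+(7.4 × 10⁻⁴)(+1.40) = 9.9 × 10⁻⁴ → stable
  225–248 m: −αΔT+βΔS = −(2.3 × 10⁻⁴)(-3.3)+(7.4 × 10⁻⁴)(-0.60) = 3.2 × 10⁻⁴ → stable
The 121–217 m interval has Δρ < 0: lighter water underlies denser water.

121–217 m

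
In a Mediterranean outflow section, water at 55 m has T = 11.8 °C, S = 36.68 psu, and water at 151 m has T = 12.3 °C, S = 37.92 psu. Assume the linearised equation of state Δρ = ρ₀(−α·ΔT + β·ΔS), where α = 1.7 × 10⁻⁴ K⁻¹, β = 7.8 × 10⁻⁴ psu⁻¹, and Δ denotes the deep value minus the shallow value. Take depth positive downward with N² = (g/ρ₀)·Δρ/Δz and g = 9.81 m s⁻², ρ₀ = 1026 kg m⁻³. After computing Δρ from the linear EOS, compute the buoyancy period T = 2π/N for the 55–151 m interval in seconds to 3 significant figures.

ΔT = +0.5 K, ΔS = +1.24 psu (deep − shallow).
Δρ/ρ₀ = −αΔT + βΔS = -8.50 × 10⁻⁵ + 9.672 × 10⁻⁴ = 8.822 × 10⁻⁴, so Δρ ≈ 0.9051 kg m⁻³.
N² = (g/ρ₀)·Δρ/Δz = g·(Δρ/ρ₀)/Δz = 9.81 × 8.822 × 10⁻⁴ / 96 = 9.0150 × 10⁻⁵ s⁻².
N = √(9.0150 × 10⁻⁵) = 9.4947 × 10⁻³ rad s⁻¹ → T = 2π/N = 661.76 s ≈ 662 s.

662 s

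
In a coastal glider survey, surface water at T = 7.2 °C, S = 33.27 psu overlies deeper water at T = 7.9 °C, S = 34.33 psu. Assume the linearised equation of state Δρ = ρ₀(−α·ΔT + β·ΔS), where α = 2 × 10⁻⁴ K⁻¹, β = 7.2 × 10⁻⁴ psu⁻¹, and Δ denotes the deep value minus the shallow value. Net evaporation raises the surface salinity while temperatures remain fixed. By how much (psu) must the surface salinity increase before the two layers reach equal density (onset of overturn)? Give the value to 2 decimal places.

0.87 psu

Neutral buoyancy requires −α(T_deep − T_surf) + β(S_deep − S_surf′) = 0.
S_surf′ = S_deep − (α/β)·ΔT = 34.33 − (2 × 10⁻⁴/7.2 × 10⁻⁴)·(+0.7) = 34.1356 psu.
Increase required: 34.1356 − 33.27 = 0.8656 psu.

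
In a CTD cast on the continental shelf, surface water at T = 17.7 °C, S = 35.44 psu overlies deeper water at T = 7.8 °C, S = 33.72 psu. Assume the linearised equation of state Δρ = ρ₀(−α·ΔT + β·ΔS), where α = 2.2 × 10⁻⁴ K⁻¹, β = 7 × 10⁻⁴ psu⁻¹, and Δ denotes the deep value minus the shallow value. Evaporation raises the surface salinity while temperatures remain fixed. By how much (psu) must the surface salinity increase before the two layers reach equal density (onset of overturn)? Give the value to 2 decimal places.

Neutral buoyancy requires −α(T_deep − T_surf) + β(S_deep − S_surf′) = 0.
S_surf′ = S_deep − (α/β)·ΔT = 33.72 − (2.2 × 10⁻⁴/7 × 10⁻⁴)·(-9.9) = 36.8314 psu.
Increase required: 36.8314 − 35.44 = 1.3914 psu.

1.39 psu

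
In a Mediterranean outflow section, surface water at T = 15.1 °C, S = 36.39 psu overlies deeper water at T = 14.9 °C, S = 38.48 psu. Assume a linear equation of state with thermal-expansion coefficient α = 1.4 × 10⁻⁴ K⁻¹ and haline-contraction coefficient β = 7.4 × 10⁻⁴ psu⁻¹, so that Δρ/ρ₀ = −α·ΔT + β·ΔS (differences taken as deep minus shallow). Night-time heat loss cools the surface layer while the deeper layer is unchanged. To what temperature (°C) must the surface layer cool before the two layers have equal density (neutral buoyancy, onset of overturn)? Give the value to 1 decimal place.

3.9 °C

Neutral buoyancy requires Δρ = 0, i.e. −α(T_deep − T_surf′) + β(S_deep − S_surf) = 0.
T_surf′ = T_deep − (β/α)·ΔS = 14.9 − (7.4 × 10⁻⁴/1.4 × 10⁻⁴)·(+2.09) = 3.853 °C.
Cooling required: 15.1 − (3.853) = 11.247 °C.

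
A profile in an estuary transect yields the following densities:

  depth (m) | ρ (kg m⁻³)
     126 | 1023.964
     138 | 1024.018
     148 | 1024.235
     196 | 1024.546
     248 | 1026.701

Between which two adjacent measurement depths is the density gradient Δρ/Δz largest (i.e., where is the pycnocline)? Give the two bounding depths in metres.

196–248 m

Compute the density gradient over each adjacent pair:
  126–138 m: Δρ/Δz = 0.054/12 = 4.5 × 10⁻³ kg m⁻⁴
  138–148 m: Δρ/Δz = 0.217/10 = 0.022 kg m⁻⁴
  148–196 m: Δρ/Δz = 0.311/48 = 6.5 × 10⁻³ kg m⁻⁴
  196–248 m: Δρ/Δz = 2.155/52 = 0.041 kg m⁻⁴
The largest gradient is in the 196–248 m interval — the pycnocline.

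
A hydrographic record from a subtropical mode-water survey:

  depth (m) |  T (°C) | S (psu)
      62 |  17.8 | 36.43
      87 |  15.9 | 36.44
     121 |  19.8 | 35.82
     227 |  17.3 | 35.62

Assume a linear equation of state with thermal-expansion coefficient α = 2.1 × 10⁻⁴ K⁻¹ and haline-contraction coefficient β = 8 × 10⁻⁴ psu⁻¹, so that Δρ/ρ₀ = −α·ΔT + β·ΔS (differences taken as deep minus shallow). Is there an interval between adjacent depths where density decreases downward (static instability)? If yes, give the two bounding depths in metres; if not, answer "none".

Evaluate Δρ/ρ₀ = −αΔT + βΔS across each adjacent pair:
  62–87 m: −αΔT+βΔS = −(2.1 × 10⁻⁴)(-1.9)+(8 × 10⁻⁴)(+0.01) = 4.1 × 10⁻⁴ → stable
  87–121 m: −αΔT+βΔS = −(2.1 × 10⁻⁴)(+3.9)+(8 × 10⁻⁴)(-0.62) = -1.3 × 10⁻³ → UNSTABLE
  121–227 m: −αΔT+βΔS = −(2.1 × 10⁻⁴)(-2.5)+(8 × 10⁻⁴)(-0.20) = 3.7 × 10⁻⁴ → stable
The 87–121 m interval has Δρ < 0: lighter water underlies denser water.

87–121 m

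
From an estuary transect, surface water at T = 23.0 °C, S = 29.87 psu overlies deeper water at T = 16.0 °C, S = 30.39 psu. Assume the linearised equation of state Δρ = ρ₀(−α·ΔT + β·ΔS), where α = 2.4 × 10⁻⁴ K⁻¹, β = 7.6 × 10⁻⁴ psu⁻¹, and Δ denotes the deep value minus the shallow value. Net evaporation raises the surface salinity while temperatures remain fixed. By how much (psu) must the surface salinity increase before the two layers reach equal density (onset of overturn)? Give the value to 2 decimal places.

Neutral buoyancy requires −α(T_deep − T_surf) + β(S_deep − S_surf′) = 0.
S_surf′ = S_deep − (α/β)·ΔT = 30.39 − (2.4 × 10⁻⁴/7.6 × 10⁻⁴)·(-7.0) = 32.6005 psu.
Increase required: 32.6005 − 29.87 = 2.7305 psu.

2.73 psu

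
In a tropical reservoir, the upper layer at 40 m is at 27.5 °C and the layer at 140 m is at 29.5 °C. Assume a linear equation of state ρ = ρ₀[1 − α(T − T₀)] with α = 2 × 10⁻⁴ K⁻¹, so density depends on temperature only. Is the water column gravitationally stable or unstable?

unstable

ΔT = 29.5 − 27.5 = +2.0 K, so Δρ/ρ₀ = −αΔT = -4.00 × 10⁻⁴.
Δρ/ρ₀ < 0, so Δρ < 0: deeper water is lighter → statically unstable; the column would overturn.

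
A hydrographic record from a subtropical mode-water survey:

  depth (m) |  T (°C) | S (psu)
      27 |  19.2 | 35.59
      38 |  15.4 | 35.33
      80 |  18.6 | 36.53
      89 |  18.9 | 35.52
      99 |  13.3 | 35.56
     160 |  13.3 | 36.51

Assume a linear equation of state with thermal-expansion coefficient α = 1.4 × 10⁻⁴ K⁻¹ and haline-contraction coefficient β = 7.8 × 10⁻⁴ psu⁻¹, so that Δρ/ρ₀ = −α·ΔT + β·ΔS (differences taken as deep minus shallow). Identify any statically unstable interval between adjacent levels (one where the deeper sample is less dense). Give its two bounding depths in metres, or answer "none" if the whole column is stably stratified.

Evaluate Δρ/ρ₀ = −αΔT + βΔS across each adjacent pair:
  27–38 m: −αΔT+βΔS = −(1.4 × 10⁻⁴)(-3.8)+(7.8 × 10⁻⁴)(-0.26) = 3.3 × 10⁻⁴ → stable
  38–80 m: −αΔT+βΔS = −(1.4 × 10⁻⁴)(+3.2)+(7.8 × 10⁻⁴)(+1.20) = 4.9 × 10⁻⁴ → stable
  80–89 m: −αΔT+βΔS = −(1.4 × 10⁻⁴)(+0.3)+(7.8 × 10⁻⁴)(-1.01) = -8.3 × 10⁻⁴ → UNSTABLE
  89–99 m: −αΔT+βΔS = −(1.4 × 10⁻⁴)(-5.6)+(7.8 × 10⁻⁴)(+0.04) = 8.2 × 10⁻⁴ → stable
  99–160 m: −αΔT+βΔS = −(1.4 × 10⁻⁴)(+0.0)+(7.8 × 10⁻⁴)(+0.95) = 7.4 × 10⁻⁴ → stable
The 80–89 m interval has Δρ < 0: lighter water underlies denser water.

80–89 m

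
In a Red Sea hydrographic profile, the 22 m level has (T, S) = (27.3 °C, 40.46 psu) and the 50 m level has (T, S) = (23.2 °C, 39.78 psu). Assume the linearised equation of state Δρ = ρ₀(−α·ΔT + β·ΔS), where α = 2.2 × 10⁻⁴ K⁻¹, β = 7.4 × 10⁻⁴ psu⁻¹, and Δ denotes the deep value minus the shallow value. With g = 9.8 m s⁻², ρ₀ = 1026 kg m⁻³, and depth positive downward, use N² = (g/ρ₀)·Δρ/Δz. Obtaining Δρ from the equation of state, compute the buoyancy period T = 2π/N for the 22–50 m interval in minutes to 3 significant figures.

8.86 min

ΔT = -4.1 K, ΔS = -0.68 psu (deep − shallow).
Δρ/ρ₀ = −αΔT + βΔS = 9.02 × 10⁻⁴ − 5.032 × 10⁻⁴ = 3.988 × 10⁻⁴, so Δρ ≈ 0.4092 kg m⁻³.
N² = (g/ρ₀)·Δρ/Δz = g·(Δρ/ρ₀)/Δz = 9.8 × 3.988 × 10⁻⁴ / 28 = 1.3958 × 10⁻⁴ s⁻².
N = √(1.3958 × 10⁻⁴) = 0.011814 rad s⁻¹ → T = 2π/N = 531.84 s = 8.8640 min ≈ 8.86 min.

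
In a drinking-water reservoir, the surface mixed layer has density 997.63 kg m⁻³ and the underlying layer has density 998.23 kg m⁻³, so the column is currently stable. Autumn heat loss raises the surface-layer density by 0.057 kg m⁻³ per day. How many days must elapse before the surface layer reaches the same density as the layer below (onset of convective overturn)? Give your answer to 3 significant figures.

10.5 days

Density deficit of the surface layer: 998.23 − 997.63 = 0.6 kg m⁻³.
Required change = 0.6 / 0.057 = 10.5 days.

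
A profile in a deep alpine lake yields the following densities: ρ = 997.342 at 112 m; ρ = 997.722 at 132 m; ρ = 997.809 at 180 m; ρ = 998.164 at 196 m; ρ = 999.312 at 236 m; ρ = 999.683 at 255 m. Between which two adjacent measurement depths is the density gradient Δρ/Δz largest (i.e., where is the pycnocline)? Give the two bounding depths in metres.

196–236 m

Compute the density gradient over each adjacent pair:
  112–132 m: Δρ/Δz = 0.380/20 = 0.019 kg m⁻⁴
  132–180 m: Δρ/Δz = 0.087/48 = 1.8 × 10⁻³ kg m⁻⁴
  180–196 m: Δρ/Δz = 0.355/16 = 0.022 kg m⁻⁴
  196–236 m: Δρ/Δz = 1.148/40 = 0.029 kg m⁻⁴
  236–255 m: Δρ/Δz = 0.371/19 = 0.020 kg m⁻⁴
The largest gradient is in the 196–236 m interval — the pycnocline.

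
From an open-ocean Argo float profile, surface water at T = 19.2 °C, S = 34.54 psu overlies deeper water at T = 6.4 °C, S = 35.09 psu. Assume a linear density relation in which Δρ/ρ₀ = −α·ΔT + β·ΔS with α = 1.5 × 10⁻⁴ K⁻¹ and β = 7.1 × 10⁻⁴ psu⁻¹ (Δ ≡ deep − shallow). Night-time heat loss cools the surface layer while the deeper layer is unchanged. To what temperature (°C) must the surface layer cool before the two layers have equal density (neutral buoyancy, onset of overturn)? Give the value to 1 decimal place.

3.8 °C

Neutral buoyancy requires Δρ = 0, i.e. −α(T_deep − T_surf′) + β(S_deep − S_surf) = 0.
T_surf′ = T_deep − (β/α)·ΔS = 6.4 − (7.1 × 10⁻⁴/1.5 × 10⁻⁴)·(+0.55) = 3.797 °C.
Cooling required: 19.2 − (3.797) = 15.403 °C.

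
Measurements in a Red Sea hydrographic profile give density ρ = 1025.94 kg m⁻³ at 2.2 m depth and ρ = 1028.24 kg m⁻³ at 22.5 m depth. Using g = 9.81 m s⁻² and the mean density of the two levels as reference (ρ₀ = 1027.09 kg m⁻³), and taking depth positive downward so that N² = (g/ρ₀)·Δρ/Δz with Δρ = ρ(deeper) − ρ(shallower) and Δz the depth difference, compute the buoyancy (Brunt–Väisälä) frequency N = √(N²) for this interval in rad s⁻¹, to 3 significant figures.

Δρ = 1028.24 − 1025.94 = 2.30 kg m⁻³ over Δz = 22.5 − 2.2 = 20.3 m.
N² = (9.81/1027.09) × (2.30/20.3) = 1.0822 × 10⁻³ s⁻².
N = √(1.0822 × 10⁻³) = 0.032897 rad s⁻¹ ≈ 0.0329 rad s⁻¹.
Since Δρ > 0 the layer is stably stratified.

0.0329 rad s⁻¹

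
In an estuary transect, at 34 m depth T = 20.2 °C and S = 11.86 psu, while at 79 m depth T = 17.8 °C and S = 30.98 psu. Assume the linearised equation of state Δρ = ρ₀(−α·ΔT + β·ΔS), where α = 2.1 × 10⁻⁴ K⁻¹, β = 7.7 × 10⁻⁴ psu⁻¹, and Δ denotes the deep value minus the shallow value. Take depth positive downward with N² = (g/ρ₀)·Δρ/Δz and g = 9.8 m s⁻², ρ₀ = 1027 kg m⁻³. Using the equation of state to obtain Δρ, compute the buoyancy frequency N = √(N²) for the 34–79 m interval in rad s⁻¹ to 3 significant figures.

0.0576 rad s⁻¹

ΔT = -2.4 K, ΔS = +19.12 psu (deep − shallow).
Δρ/ρ₀ = −αΔT + βΔS = 5.04 × 10⁻⁴ + 0.0147224 = 0.0152264, so Δρ ≈ 15.64 kg m⁻³.
N² = (g/ρ₀)·Δρ/Δz = g·(Δρ/ρ₀)/Δz = 9.8 × 0.0152264 / 45 = 3.3160 × 10⁻³ s⁻².
N = √(3.3160 × 10⁻³) = 0.057585 rad s⁻¹ ≈ 0.0576 rad s⁻¹.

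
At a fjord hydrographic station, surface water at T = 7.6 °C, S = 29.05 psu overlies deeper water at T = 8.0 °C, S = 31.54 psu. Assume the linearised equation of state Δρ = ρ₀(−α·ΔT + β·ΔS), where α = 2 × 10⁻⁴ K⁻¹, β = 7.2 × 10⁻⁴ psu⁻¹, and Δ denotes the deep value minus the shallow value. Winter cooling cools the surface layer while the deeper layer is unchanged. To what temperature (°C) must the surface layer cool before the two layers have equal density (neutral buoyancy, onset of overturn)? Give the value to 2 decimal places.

Neutral buoyancy requires Δρ = 0, i.e. −α(T_deep − T_surf′) + β(S_deep − S_surf) = 0.
T_surf′ = T_deep − (β/α)·ΔS = 8.0 − (7.2 × 10⁻⁴/2 × 10⁻⁴)·(+2.49) = -0.9640 °C.
Cooling required: 7.6 − (-0.9640) = 8.5640 °C.

-0.96 °C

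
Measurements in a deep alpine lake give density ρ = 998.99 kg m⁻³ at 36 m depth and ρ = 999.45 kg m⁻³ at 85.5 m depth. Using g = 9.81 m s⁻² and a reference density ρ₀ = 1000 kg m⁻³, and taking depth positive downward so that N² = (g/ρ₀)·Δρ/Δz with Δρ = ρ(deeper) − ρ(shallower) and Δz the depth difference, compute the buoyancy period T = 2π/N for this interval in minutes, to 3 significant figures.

Δρ = 999.45 − 998.99 = 0.46 kg m⁻³ over Δz = 85.5 − 36 = 49.5 m.
N² = (9.81/1000) × (0.46/49.5) = 9.1164 × 10⁻⁵ s⁻².
N = √(9.1164 × 10⁻⁵) = 9.5480 × 10⁻³ rad s⁻¹, so T = 2π/N = 658.06 s = 10.968 min ≈ 11.0 min.

11.0 min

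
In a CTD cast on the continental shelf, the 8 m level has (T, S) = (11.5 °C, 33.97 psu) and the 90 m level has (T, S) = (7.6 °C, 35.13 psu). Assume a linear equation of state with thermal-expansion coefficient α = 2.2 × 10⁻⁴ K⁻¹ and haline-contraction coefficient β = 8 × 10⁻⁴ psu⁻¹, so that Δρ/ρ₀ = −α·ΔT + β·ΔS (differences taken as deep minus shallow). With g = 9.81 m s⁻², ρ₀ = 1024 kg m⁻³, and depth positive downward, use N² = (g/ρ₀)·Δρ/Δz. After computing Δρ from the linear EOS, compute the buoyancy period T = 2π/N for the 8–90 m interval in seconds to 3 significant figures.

430 s

ΔT = -3.9 K, ΔS = +1.16 psu (deep − shallow).
Δρ/ρ₀ = −αΔT + βΔS = 8.58 × 10⁻⁴ + 9.28 × 10⁻⁴ = 1.786 × 10⁻³, so Δρ ≈ 1.829 kg m⁻³.
N² = (g/ρ₀)·Δρ/Δz = g·(Δρ/ρ₀)/Δz = 9.81 × 1.786 × 10⁻³ / 82 = 2.1367 × 10⁻⁴ s⁻².
N = √(2.1367 × 10⁻⁴) = 0.014617 rad s⁻¹ → T = 2π/N = 429.85 s ≈ 430 s.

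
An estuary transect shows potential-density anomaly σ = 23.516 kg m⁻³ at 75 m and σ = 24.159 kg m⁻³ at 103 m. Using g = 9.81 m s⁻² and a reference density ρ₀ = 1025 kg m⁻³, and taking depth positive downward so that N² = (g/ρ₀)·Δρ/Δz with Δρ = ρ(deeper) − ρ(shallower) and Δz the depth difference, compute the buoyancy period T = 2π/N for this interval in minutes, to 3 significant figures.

7.06 min

Δρ = 1024.159 − 1023.516 = 0.643 kg m⁻³ over Δz = 103 − 75 = 28 m.
N² = (9.81/1025) × (0.643/28) = 2.1979 × 10⁻⁴ s⁻².
N = √(2.1979 × 10⁻⁴) = 0.014825 rad s⁻¹, so T = 2π/N = 423.82 s = 7.0637 min ≈ 7.06 min.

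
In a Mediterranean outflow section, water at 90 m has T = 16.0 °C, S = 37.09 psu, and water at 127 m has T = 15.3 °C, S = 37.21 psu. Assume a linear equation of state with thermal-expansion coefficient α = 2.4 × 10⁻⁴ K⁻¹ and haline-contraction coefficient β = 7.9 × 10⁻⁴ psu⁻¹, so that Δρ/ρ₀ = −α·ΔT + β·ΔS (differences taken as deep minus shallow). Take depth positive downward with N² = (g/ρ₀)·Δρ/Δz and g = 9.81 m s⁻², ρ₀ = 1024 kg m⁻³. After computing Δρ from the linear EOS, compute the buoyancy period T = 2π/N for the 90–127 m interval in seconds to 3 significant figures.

753 s

ΔT = -0.7 K, ΔS = +0.12 psu (deep − shallow).
Δρ/ρ₀ = −αΔT + βΔS = 1.68 × 10⁻⁴ + 9.48 × 10⁻⁵ = 2.628 × 10⁻⁴, so Δρ ≈ 0.2691 kg m⁻³.
N² = (g/ρ₀)·Δρ/Δz = g·(Δρ/ρ₀)/Δz = 9.81 × 2.628 × 10⁻⁴ / 37 = 6.9678 × 10⁻⁵ s⁻².
N = √(6.9678 × 10⁻⁵) = 8.3473 × 10⁻³ rad s⁻¹ → T = 2π/N = 752.72 s ≈ 753 s.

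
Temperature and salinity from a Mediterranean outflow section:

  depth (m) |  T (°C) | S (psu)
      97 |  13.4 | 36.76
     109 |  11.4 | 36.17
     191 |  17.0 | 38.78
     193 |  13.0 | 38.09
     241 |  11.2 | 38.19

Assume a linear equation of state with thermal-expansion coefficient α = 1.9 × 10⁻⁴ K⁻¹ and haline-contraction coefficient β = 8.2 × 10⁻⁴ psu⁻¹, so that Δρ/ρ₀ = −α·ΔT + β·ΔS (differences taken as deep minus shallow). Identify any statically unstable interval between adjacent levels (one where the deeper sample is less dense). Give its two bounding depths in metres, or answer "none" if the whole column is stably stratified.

Evaluate Δρ/ρ₀ = −αΔT + βΔS across each adjacent pair:
  97–109 m: −αΔT+βΔS = −(1.9 × 10⁻⁴)(-2.0)+(8.2 × 10⁻⁴)(-0.59) = -1.0 × 10⁻⁴ → UNSTABLE
  109–191 m: −αΔT+βΔS = −(1.9 × 10⁻⁴)(+5.6)+(8.2 × 10⁻⁴)(+2.61) = 1.1 × 10⁻³ → stable
  191–193 m: −αΔT+βΔS = −(1.9 × 10⁻⁴)(-4.0)+(8.2 × 10⁻⁴)(-0.69) = 1.9 × 10⁻⁴ → stable
  193–241 m: −αΔT+βΔS = −(1.9 × 10⁻⁴)(-1.8)+(8.2 × 10⁻⁴)(+0.10) = 4.2 × 10⁻⁴ → stable
The 97–109 m interval has Δρ < 0: lighter water underlies denser water.

97–109 m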